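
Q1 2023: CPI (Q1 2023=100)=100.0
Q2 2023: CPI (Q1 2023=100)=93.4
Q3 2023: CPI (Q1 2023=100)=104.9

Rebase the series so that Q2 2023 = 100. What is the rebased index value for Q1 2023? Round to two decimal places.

107.07

Rebased(Q1 2023) = 100.0 / 93.4 × 100 = 107.0664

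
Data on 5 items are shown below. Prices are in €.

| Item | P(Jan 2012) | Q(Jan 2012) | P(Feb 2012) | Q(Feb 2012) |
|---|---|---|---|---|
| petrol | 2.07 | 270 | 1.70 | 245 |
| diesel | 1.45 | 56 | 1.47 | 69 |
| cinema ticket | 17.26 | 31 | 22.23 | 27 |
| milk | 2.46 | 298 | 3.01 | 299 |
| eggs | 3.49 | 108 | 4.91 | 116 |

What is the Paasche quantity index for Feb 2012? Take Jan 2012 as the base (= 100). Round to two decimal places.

97.37

Paasche quantity index uses current-period prices as weights.
ΣP(Feb 2012)·Q(Feb 2012) = 1.70×245 + 1.47×69 + 22.23×27 + 3.01×299 + 4.91×116 = 416.5 + 101.43 + 600.21 + 899.99 + 569.56 = 2587.69
ΣP(Feb 2012)·Q(Jan 2012) = 1.70×270 + 1.47×56 + 22.23×31 + 3.01×298 + 4.91×108 = 459 + 82.32 + 689.13 + 896.98 + 530.28 = 2657.71
Index = 2587.69 / 2657.71 × 100 = 97.3654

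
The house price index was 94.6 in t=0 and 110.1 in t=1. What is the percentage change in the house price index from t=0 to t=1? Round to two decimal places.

16.38%

Change = (110.1 − 94.6) / 94.6 × 100
       = 15.5 / 94.6 × 100 = 16.3848%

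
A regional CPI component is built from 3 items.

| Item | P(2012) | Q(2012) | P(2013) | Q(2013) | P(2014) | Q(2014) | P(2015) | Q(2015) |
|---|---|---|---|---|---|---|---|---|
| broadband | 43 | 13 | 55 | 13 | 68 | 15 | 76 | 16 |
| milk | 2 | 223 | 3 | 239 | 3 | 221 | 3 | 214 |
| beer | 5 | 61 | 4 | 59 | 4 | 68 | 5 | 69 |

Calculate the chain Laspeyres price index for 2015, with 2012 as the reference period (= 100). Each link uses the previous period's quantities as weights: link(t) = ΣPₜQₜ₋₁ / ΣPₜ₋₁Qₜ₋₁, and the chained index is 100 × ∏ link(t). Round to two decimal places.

Link 2012→2013:
ΣP(2013)Q(2012) = 55×13 + 3×223 + 4×61 = 715 + 669 + 244 = 1628
ΣP(2012)Q(2012) = 43×13 + 2×223 + 5×61 = 559 + 446 + 305 = 1310
link = 1628/1310 = 1.242748
Link 2013→2014:
ΣP(2014)Q(2013) = 68×13 + 3×239 + 4×59 = 884 + 717 + 236 = 1837
ΣP(2013)Q(2013) = 55×13 + 3×239 + 4×59 = 715 + 717 + 236 = 1668
link = 1837/1668 = 1.101319
Link 2014→2015:
ΣP(2015)Q(2014) = 76×15 + 3×221 + 5×68 = 1140 + 663 + 340 = 2143
ΣP(2014)Q(2014) = 68×15 + 3×221 + 4×68 = 1020 + 663 + 272 = 1955
link = 2143/1955 = 1.096164
Chained index = 100 × 1.242748 × 1.101319 × 1.096164 = 150.0278

150.03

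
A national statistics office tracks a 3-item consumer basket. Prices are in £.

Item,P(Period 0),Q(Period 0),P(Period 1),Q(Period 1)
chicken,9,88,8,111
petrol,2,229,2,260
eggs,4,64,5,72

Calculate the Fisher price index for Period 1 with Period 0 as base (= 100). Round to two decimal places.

98.12

Laspeyres component (base-period weights):
ΣP(Period 1)Q(Period 0) = 8×88 + 2×229 + 5×64 = 704 + 458 + 320 = 1482
ΣP(Period 0)Q(Period 0) = 9×88 + 2×229 + 4×64 = 792 + 458 + 256 = 1506
L = 1482 / 1506 × 100 = 98.4064
Paasche component (current-period weights):
ΣP(Period 1)Q(Period 1) = 8×111 + 2×260 + 5×72 = 888 + 520 + 360 = 1768
ΣP(Period 0)Q(Period 1) = 9×111 + 2×260 + 4×72 = 999 + 520 + 288 = 1807
P = 1768 / 1807 × 100 = 97.8417
Fisher = √(L × P) = √(98.4064 × 97.8417) = 98.1236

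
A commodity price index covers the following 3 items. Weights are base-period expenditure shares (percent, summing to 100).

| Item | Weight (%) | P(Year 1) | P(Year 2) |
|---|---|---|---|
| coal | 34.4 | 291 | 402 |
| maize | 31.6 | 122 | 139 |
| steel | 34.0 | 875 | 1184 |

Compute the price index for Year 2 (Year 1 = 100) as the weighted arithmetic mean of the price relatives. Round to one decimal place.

129.5

coal: 34.4 × (402/291) = 34.4 × 1.381443 = 47.5216
maize: 31.6 × (139/122) = 31.6 × 1.139344 = 36.0033
steel: 34.0 × (1184/875) = 34.0 × 1.353143 = 46.0069
Index = Σ wᵢ·(p₁ᵢ/p₀ᵢ) = 47.5216 + 36.0033 + 46.0069 = 129.5318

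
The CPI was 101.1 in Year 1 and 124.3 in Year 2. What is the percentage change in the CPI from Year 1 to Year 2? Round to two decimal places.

Change = (124.3 − 101.1) / 101.1 × 100
       = 23.2 / 101.1 × 100 = 22.9476%

22.95%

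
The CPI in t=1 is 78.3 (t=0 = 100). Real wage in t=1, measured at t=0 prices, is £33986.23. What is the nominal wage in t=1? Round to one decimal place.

26611.2

Nominal = Real × (Index/100) = 33986.23 × (78.3/100)
        = 33986.23 × 0.783 = 26611.2181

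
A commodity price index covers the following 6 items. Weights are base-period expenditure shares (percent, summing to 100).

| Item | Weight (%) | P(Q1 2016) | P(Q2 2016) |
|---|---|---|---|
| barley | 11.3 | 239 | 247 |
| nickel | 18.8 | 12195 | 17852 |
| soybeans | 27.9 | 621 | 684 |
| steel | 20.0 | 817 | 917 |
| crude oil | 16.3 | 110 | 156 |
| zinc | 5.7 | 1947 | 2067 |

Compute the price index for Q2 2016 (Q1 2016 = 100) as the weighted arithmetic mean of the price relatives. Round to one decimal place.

barley: 11.3 × (247/239) = 11.3 × 1.033473 = 11.6782
nickel: 18.8 × (17852/12195) = 18.8 × 1.463879 = 27.5209
soybeans: 27.9 × (684/621) = 27.9 × 1.101449 = 30.7304
steel: 20.0 × (917/817) = 20.0 × 1.122399 = 22.4480
crude oil: 16.3 × (156/110) = 16.3 × 1.418182 = 23.1164
zinc: 5.7 × (2067/1947) = 5.7 × 1.061633 = 6.0513
Index = Σ wᵢ·(p₁ᵢ/p₀ᵢ) = 11.6782 + 27.5209 + 30.7304 + 22.4480 + 23.1164 + 6.0513 = 121.5452

121.5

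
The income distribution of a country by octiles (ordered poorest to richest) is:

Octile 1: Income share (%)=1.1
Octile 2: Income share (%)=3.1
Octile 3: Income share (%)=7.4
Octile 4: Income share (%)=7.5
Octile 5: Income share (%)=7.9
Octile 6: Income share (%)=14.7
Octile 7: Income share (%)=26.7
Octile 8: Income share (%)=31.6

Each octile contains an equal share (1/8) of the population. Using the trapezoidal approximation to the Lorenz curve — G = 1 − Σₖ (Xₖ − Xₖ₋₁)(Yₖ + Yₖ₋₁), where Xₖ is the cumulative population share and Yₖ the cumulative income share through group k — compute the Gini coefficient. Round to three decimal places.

0.442

Cumulative income shares Yₖ: 0.0110, 0.0420, 0.1160, 0.1910, 0.2700, 0.4170, 0.6840, 1.0000
Σ (Xₖ−Xₖ₋₁)(Yₖ+Yₖ₋₁) = (1/8)(0.0110+0.0000) + (1/8)(0.0420+0.0110) + (1/8)(0.1160+0.0420) + (1/8)(0.1910+0.1160) + (1/8)(0.2700+0.1910) + (1/8)(0.4170+0.2700) + (1/8)(0.6840+0.4170) + (1/8)(1.0000+0.6840)
  = 0.0014 + 0.0066 + 0.0198 + 0.0384 + 0.0576 + 0.0859 + 0.1376 + 0.2105 = 0.5578
G = 1 − 0.5578 = 0.4422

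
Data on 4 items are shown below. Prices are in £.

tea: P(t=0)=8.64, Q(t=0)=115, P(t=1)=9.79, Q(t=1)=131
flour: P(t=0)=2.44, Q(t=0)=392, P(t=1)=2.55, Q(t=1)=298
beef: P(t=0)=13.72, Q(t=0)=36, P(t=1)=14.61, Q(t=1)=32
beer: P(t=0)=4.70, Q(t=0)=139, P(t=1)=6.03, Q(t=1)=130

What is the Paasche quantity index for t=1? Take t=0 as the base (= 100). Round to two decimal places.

Paasche quantity index uses current-period prices as weights.
ΣP(t=1)·Q(t=1) = 9.79×131 + 2.55×298 + 14.61×32 + 6.03×130 = 1282.49 + 759.9 + 467.52 + 783.9 = 3293.81
ΣP(t=1)·Q(t=0) = 9.79×115 + 2.55×392 + 14.61×36 + 6.03×139 = 1125.85 + 999.6 + 525.96 + 838.17 = 3489.58
Index = 3293.81 / 3489.58 × 100 = 94.3899

94.39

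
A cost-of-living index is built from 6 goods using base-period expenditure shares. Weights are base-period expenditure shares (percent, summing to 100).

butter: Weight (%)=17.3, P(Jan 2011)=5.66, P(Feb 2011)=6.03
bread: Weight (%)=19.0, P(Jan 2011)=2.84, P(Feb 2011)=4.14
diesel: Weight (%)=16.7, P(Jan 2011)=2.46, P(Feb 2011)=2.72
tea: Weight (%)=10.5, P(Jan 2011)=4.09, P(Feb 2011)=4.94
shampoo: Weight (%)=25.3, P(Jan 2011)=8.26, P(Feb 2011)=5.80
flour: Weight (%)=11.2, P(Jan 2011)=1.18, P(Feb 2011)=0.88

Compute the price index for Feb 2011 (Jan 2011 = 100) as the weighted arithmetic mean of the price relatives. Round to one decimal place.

103.4

butter: 17.3 × (6.03/5.66) = 17.3 × 1.065371 = 18.4309
bread: 19.0 × (4.14/2.84) = 19.0 × 1.457746 = 27.6972
diesel: 16.7 × (2.72/2.46) = 16.7 × 1.105691 = 18.4650
tea: 10.5 × (4.94/4.09) = 10.5 × 1.207824 = 12.6822
shampoo: 25.3 × (5.80/8.26) = 25.3 × 0.702179 = 17.7651
flour: 11.2 × (0.88/1.18) = 11.2 × 0.745763 = 8.3525
Index = Σ wᵢ·(p₁ᵢ/p₀ᵢ) = 18.4309 + 27.6972 + 18.4650 + 12.6822 + 17.7651 + 8.3525 = 103.3930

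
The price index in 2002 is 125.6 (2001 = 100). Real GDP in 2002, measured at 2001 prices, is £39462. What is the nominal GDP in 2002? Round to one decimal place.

Nominal = Real × (Index/100) = 39462 × (125.6/100)
        = 39462 × 1.256 = 49564.2720

49564.3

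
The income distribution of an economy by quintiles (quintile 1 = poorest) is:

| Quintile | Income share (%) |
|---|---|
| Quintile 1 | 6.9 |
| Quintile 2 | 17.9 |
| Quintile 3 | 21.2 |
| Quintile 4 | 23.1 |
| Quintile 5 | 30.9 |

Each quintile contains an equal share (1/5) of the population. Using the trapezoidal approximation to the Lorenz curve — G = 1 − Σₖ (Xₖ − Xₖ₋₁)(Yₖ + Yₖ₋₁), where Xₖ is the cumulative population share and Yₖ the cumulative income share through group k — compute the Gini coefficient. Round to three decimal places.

Cumulative income shares Yₖ: 0.0690, 0.2480, 0.4600, 0.6910, 1.0000
Σ (Xₖ−Xₖ₋₁)(Yₖ+Yₖ₋₁) = (1/5)(0.0690+0.0000) + (1/5)(0.2480+0.0690) + (1/5)(0.4600+0.2480) + (1/5)(0.6910+0.4600) + (1/5)(1.0000+0.6910)
  = 0.0138 + 0.0634 + 0.1416 + 0.2302 + 0.3382 = 0.7872
G = 1 − 0.7872 = 0.2128

0.213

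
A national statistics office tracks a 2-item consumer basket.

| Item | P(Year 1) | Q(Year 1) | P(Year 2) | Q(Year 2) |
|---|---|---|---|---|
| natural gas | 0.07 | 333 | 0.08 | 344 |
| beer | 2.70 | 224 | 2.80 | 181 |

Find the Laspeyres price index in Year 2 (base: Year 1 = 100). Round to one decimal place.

Laspeyres price index uses base-period quantities as weights.
ΣP(Year 2)·Q(Year 1) = 0.08×333 + 2.80×224 = 26.64 + 627.2 = 653.84
ΣP(Year 1)·Q(Year 1) = 0.07×333 + 2.70×224 = 23.31 + 604.8 = 628.11
Index = 653.84 / 628.11 × 100 = 104.0964

104.1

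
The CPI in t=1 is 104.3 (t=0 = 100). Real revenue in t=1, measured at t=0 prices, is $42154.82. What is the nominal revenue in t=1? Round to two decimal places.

43967.48

Nominal = Real × (Index/100) = 42154.82 × (104.3/100)
        = 42154.82 × 1.043 = 43967.4773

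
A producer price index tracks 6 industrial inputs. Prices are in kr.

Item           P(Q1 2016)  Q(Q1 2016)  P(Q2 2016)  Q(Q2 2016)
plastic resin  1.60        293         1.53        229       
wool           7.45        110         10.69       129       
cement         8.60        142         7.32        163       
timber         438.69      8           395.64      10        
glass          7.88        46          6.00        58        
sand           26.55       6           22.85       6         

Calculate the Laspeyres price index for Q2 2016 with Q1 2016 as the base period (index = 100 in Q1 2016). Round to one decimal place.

95.4

Laspeyres price index uses base-period quantities as weights.
ΣP(Q2 2016)·Q(Q1 2016) = 1.53×293 + 10.69×110 + 7.32×142 + 395.64×8 + 6.00×46 + 22.85×6 = 448.29 + 1175.9 + 1039.44 + 3165.12 + 276 + 137.1 = 6241.85
ΣP(Q1 2016)·Q(Q1 2016) = 1.60×293 + 7.45×110 + 8.60×142 + 438.69×8 + 7.88×46 + 26.55×6 = 468.8 + 819.5 + 1221.2 + 3509.52 + 362.48 + 159.3 = 6540.8
Index = 6241.85 / 6540.8 × 100 = 95.4295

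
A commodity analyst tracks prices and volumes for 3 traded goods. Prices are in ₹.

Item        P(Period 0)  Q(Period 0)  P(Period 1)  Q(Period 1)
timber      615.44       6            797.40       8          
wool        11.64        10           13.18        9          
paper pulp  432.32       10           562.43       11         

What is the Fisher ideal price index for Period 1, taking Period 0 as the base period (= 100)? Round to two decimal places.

Laspeyres component (base-period weights):
ΣP(Period 1)Q(Period 0) = 797.40×6 + 13.18×10 + 562.43×10 = 4784.4 + 131.8 + 5624.3 = 10540.5
ΣP(Period 0)Q(Period 0) = 615.44×6 + 11.64×10 + 432.32×10 = 3692.64 + 116.4 + 4323.2 = 8132.24
L = 10540.5 / 8132.24 × 100 = 129.6137
Paasche component (current-period weights):
ΣP(Period 1)Q(Period 1) = 797.40×8 + 13.18×9 + 562.43×11 = 6379.2 + 118.62 + 6186.73 = 12684.55
ΣP(Period 0)Q(Period 1) = 615.44×8 + 11.64×9 + 432.32×11 = 4923.52 + 104.76 + 4755.52 = 9783.8
P = 12684.55 / 9783.8 × 100 = 129.6485
Fisher = √(L × P) = √(129.6137 × 129.6485) = 129.6311

129.63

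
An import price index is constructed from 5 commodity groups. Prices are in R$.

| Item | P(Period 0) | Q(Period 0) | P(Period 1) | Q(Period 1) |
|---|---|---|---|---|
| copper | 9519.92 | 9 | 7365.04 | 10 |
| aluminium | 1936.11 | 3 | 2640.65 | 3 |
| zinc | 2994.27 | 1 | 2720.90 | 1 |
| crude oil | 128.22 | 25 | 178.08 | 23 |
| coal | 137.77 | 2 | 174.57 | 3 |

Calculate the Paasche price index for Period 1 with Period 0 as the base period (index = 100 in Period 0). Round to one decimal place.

Paasche price index uses current-period quantities as weights.
ΣP(Period 1)·Q(Period 1) = 7365.04×10 + 2640.65×3 + 2720.90×1 + 178.08×23 + 174.57×3 = 73650.4 + 7921.95 + 2720.9 + 4095.84 + 523.71 = 88912.8
ΣP(Period 0)·Q(Period 1) = 9519.92×10 + 1936.11×3 + 2994.27×1 + 128.22×23 + 137.77×3 = 95199.2 + 5808.33 + 2994.27 + 2949.06 + 413.31 = 107364.17
Index = 88912.8 / 107364.17 × 100 = 82.8142

82.8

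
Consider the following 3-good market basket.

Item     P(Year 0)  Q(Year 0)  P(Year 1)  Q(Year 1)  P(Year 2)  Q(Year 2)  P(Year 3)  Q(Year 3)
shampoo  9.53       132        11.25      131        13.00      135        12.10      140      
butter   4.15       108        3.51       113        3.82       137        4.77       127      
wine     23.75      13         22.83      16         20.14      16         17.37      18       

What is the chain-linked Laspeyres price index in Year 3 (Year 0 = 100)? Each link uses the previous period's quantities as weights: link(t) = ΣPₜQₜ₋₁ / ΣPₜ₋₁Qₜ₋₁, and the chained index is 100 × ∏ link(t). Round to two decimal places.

116.24

Link Year 0→Year 1:
ΣP(Year 1)Q(Year 0) = 11.25×132 + 3.51×108 + 22.83×13 = 1485 + 379.08 + 296.79 = 2160.87
ΣP(Year 0)Q(Year 0) = 9.53×132 + 4.15×108 + 23.75×13 = 1257.96 + 448.2 + 308.75 = 2014.91
link = 2160.87/2014.91 = 1.072440
Link Year 1→Year 2:
ΣP(Year 2)Q(Year 1) = 13.00×131 + 3.82×113 + 20.14×16 = 1703 + 431.66 + 322.24 = 2456.9
ΣP(Year 1)Q(Year 1) = 11.25×131 + 3.51×113 + 22.83×16 = 1473.75 + 396.63 + 365.28 = 2235.66
link = 2456.9/2235.66 = 1.098960
Link Year 2→Year 3:
ΣP(Year 3)Q(Year 2) = 12.10×135 + 4.77×137 + 17.37×16 = 1633.5 + 653.49 + 277.92 = 2564.91
ΣP(Year 2)Q(Year 2) = 13.00×135 + 3.82×137 + 20.14×16 = 1755 + 523.34 + 322.24 = 2600.58
link = 2564.91/2600.58 = 0.986284
Chained index = 100 × 1.072440 × 1.098960 × 0.986284 = 116.2403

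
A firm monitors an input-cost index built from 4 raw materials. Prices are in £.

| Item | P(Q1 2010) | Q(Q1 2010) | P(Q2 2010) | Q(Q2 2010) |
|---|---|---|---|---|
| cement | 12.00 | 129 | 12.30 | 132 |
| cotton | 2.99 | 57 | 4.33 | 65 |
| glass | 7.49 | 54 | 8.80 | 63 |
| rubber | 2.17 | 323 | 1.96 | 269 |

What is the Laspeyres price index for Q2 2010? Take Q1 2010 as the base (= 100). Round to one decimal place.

Laspeyres price index uses base-period quantities as weights.
ΣP(Q2 2010)·Q(Q1 2010) = 12.30×129 + 4.33×57 + 8.80×54 + 1.96×323 = 1586.7 + 246.81 + 475.2 + 633.08 = 2941.79
ΣP(Q1 2010)·Q(Q1 2010) = 12.00×129 + 2.99×57 + 7.49×54 + 2.17×323 = 1548 + 170.43 + 404.46 + 700.91 = 2823.8
Index = 2941.79 / 2823.8 × 100 = 104.1784

104.2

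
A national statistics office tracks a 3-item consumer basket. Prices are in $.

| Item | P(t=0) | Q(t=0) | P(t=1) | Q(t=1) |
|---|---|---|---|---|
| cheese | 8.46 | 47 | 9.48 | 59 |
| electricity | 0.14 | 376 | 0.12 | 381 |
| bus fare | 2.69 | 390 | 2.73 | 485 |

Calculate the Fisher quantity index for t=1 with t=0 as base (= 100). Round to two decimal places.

123.94

Laspeyres component (base-period weights):
ΣP(t=0)Q(t=1) = 8.46×59 + 0.14×381 + 2.69×485 = 499.14 + 53.34 + 1304.65 = 1857.13
ΣP(t=0)Q(t=0) = 8.46×47 + 0.14×376 + 2.69×390 = 397.62 + 52.64 + 1049.1 = 1499.36
L = 1857.13 / 1499.36 × 100 = 123.8615
Paasche component (current-period weights):
ΣP(t=1)Q(t=1) = 9.48×59 + 0.12×381 + 2.73×485 = 559.32 + 45.72 + 1324.05 = 1929.09
ΣP(t=1)Q(t=0) = 9.48×47 + 0.12×376 + 2.73×390 = 445.56 + 45.12 + 1064.7 = 1555.38
P = 1929.09 / 1555.38 × 100 = 124.0269
Fisher = √(L × P) = √(123.8615 × 124.0269) = 123.9442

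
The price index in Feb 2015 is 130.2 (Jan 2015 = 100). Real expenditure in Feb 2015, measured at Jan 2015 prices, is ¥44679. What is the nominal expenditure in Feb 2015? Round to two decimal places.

Nominal = Real × (Index/100) = 44679 × (130.2/100)
        = 44679 × 1.302 = 58172.0580

58172.06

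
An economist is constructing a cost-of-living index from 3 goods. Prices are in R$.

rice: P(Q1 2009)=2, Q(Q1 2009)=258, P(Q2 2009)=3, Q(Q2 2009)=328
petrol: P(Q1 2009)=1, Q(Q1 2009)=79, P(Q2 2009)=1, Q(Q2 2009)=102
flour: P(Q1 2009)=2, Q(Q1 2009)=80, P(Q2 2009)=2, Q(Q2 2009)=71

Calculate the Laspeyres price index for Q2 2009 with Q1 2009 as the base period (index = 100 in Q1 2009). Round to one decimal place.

134.2

Laspeyres price index uses base-period quantities as weights.
ΣP(Q2 2009)·Q(Q1 2009) = 3×258 + 1×79 + 2×80 = 774 + 79 + 160 = 1013
ΣP(Q1 2009)·Q(Q1 2009) = 2×258 + 1×79 + 2×80 = 516 + 79 + 160 = 755
Index = 1013 / 755 × 100 = 134.1722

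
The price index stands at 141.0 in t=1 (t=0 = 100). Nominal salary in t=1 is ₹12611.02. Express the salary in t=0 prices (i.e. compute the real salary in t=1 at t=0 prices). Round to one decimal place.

Real = Nominal ÷ (Index/100) = 12611.02 ÷ (141.0/100)
     = 12611.02 ÷ 1.410 = 8943.9858

8944.0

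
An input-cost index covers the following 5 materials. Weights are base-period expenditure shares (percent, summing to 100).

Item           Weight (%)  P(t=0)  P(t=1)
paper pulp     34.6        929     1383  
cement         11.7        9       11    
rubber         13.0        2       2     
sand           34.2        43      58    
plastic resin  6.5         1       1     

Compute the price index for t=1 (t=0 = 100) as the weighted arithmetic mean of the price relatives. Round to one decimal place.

paper pulp: 34.6 × (1383/929) = 34.6 × 1.488698 = 51.5089
cement: 11.7 × (11/9) = 11.7 × 1.222222 = 14.3000
rubber: 13.0 × (2/2) = 13.0 × 1.000000 = 13.0000
sand: 34.2 × (58/43) = 34.2 × 1.348837 = 46.1302
plastic resin: 6.5 × (1/1) = 6.5 × 1.000000 = 6.5000
Index = Σ wᵢ·(p₁ᵢ/p₀ᵢ) = 51.5089 + 14.3000 + 13.0000 + 46.1302 + 6.5000 = 131.4392

131.4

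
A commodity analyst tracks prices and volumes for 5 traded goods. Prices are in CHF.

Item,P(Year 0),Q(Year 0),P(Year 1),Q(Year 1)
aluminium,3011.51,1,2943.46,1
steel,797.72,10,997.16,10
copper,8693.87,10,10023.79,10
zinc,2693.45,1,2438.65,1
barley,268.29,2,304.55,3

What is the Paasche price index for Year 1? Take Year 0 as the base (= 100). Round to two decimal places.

Paasche price index uses current-period quantities as weights.
ΣP(Year 1)·Q(Year 1) = 2943.46×1 + 997.16×10 + 10023.79×10 + 2438.65×1 + 304.55×3 = 2943.46 + 9971.6 + 100237.9 + 2438.65 + 913.65 = 116505.26
ΣP(Year 0)·Q(Year 1) = 3011.51×1 + 797.72×10 + 8693.87×10 + 2693.45×1 + 268.29×3 = 3011.51 + 7977.2 + 86938.7 + 2693.45 + 804.87 = 101425.73
Index = 116505.26 / 101425.73 × 100 = 114.8676

114.87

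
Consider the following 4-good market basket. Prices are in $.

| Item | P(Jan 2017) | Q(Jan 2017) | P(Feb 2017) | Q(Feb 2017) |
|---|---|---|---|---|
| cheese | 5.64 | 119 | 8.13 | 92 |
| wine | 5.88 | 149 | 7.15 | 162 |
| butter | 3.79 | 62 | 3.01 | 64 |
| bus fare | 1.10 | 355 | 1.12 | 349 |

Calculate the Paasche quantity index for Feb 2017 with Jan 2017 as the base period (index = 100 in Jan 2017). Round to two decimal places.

Paasche quantity index uses current-period prices as weights.
ΣP(Feb 2017)·Q(Feb 2017) = 8.13×92 + 7.15×162 + 3.01×64 + 1.12×349 = 747.96 + 1158.3 + 192.64 + 390.88 = 2489.78
ΣP(Feb 2017)·Q(Jan 2017) = 8.13×119 + 7.15×149 + 3.01×62 + 1.12×355 = 967.47 + 1065.35 + 186.62 + 397.6 = 2617.04
Index = 2489.78 / 2617.04 × 100 = 95.1373

95.14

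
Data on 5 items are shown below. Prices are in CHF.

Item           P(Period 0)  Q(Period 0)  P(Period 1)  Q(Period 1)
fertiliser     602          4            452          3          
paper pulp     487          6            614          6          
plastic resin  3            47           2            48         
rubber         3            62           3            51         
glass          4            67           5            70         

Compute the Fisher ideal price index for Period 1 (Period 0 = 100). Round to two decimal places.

104.67

Laspeyres component (base-period weights):
ΣP(Period 1)Q(Period 0) = 452×4 + 614×6 + 2×47 + 3×62 + 5×67 = 1808 + 3684 + 94 + 186 + 335 = 6107
ΣP(Period 0)Q(Period 0) = 602×4 + 487×6 + 3×47 + 3×62 + 4×67 = 2408 + 2922 + 141 + 186 + 268 = 5925
L = 6107 / 5925 × 100 = 103.0717
Paasche component (current-period weights):
ΣP(Period 1)Q(Period 1) = 452×3 + 614×6 + 2×48 + 3×51 + 5×70 = 1356 + 3684 + 96 + 153 + 350 = 5639
ΣP(Period 0)Q(Period 1) = 602×3 + 487×6 + 3×48 + 3×51 + 4×70 = 1806 + 2922 + 144 + 153 + 280 = 5305
P = 5639 / 5305 × 100 = 106.2959
Fisher = √(L × P) = √(103.0717 × 106.2959) = 104.6714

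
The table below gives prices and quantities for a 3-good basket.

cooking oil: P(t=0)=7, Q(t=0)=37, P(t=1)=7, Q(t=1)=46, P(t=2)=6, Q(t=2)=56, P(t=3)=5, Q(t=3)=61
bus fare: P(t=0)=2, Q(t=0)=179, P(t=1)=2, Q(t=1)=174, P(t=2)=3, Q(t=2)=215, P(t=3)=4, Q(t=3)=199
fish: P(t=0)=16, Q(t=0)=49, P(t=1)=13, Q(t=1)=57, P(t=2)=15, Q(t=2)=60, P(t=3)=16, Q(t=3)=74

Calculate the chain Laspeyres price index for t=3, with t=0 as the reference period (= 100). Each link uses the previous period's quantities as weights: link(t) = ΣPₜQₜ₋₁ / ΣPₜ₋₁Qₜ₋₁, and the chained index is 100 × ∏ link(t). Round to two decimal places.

117.07

Link t=0→t=1:
ΣP(t=1)Q(t=0) = 7×37 + 2×179 + 13×49 = 259 + 358 + 637 = 1254
ΣP(t=0)Q(t=0) = 7×37 + 2×179 + 16×49 = 259 + 358 + 784 = 1401
link = 1254/1401 = 0.895075
Link t=1→t=2:
ΣP(t=2)Q(t=1) = 6×46 + 3×174 + 15×57 = 276 + 522 + 855 = 1653
ΣP(t=1)Q(t=1) = 7×46 + 2×174 + 13×57 = 322 + 348 + 741 = 1411
link = 1653/1411 = 1.171510
Link t=2→t=3:
ΣP(t=3)Q(t=2) = 5×56 + 4×215 + 16×60 = 280 + 860 + 960 = 2100
ΣP(t=2)Q(t=2) = 6×56 + 3×215 + 15×60 = 336 + 645 + 900 = 1881
link = 2100/1881 = 1.116427
Chained index = 100 × 0.895075 × 1.171510 × 1.116427 = 117.0673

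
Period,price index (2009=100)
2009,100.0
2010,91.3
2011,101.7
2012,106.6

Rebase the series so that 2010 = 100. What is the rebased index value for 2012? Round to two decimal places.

Rebased(2012) = 106.6 / 91.3 × 100 = 116.7579

116.76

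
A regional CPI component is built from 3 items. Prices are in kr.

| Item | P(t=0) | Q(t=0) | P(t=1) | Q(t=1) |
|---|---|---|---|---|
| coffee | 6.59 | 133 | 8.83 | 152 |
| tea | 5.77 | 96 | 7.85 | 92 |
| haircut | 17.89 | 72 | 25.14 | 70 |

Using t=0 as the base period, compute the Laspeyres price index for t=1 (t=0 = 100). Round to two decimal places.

137.51

Laspeyres price index uses base-period quantities as weights.
ΣP(t=1)·Q(t=0) = 8.83×133 + 7.85×96 + 25.14×72 = 1174.39 + 753.6 + 1810.08 = 3738.07
ΣP(t=0)·Q(t=0) = 6.59×133 + 5.77×96 + 17.89×72 = 876.47 + 553.92 + 1288.08 = 2718.47
Index = 3738.07 / 2718.47 × 100 = 137.5064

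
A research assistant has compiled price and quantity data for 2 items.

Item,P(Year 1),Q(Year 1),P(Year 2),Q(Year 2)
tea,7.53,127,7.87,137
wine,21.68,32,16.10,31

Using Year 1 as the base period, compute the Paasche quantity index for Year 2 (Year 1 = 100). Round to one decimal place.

Paasche quantity index uses current-period prices as weights.
ΣP(Year 2)·Q(Year 2) = 7.87×137 + 16.10×31 = 1078.19 + 499.1 = 1577.29
ΣP(Year 2)·Q(Year 1) = 7.87×127 + 16.10×32 = 999.49 + 515.2 = 1514.69
Index = 1577.29 / 1514.69 × 100 = 104.1329

104.1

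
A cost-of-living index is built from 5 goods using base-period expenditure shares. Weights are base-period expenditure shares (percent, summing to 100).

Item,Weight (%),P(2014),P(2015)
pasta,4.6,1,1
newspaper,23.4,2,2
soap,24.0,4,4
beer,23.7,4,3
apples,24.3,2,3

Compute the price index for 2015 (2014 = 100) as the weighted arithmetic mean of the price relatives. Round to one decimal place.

106.2

pasta: 4.6 × (1/1) = 4.6 × 1.000000 = 4.6000
newspaper: 23.4 × (2/2) = 23.4 × 1.000000 = 23.4000
soap: 24.0 × (4/4) = 24.0 × 1.000000 = 24.0000
beer: 23.7 × (3/4) = 23.7 × 0.750000 = 17.7750
apples: 24.3 × (3/2) = 24.3 × 1.500000 = 36.4500
Index = Σ wᵢ·(p₁ᵢ/p₀ᵢ) = 4.6000 + 23.4000 + 24.0000 + 17.7750 + 36.4500 = 106.2250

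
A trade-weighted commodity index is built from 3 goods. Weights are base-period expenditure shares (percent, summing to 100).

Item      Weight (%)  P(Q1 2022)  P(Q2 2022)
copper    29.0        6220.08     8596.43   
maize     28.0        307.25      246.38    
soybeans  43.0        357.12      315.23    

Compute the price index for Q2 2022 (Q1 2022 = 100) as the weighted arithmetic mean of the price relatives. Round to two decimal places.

copper: 29.0 × (8596.43/6220.08) = 29.0 × 1.382045 = 40.0793
maize: 28.0 × (246.38/307.25) = 28.0 × 0.801888 = 22.4529
soybeans: 43.0 × (315.23/357.12) = 43.0 × 0.882700 = 37.9561
Index = Σ wᵢ·(p₁ᵢ/p₀ᵢ) = 40.0793 + 22.4529 + 37.9561 = 100.4883

100.49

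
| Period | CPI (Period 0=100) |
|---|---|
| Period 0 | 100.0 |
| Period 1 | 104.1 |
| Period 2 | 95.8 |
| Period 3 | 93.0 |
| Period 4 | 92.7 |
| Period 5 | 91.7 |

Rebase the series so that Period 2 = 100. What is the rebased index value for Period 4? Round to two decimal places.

96.76

Rebased(Period 4) = 92.7 / 95.8 × 100 = 96.7641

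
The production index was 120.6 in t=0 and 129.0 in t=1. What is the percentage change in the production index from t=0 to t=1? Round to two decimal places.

6.97%

Change = (129.0 − 120.6) / 120.6 × 100
       = 8.4 / 120.6 × 100 = 6.9652%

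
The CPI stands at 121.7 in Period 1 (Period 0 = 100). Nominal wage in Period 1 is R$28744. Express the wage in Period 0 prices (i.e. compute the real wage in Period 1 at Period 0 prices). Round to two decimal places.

Real = Nominal ÷ (Index/100) = 28744 ÷ (121.7/100)
     = 28744 ÷ 1.217 = 23618.7346

23618.73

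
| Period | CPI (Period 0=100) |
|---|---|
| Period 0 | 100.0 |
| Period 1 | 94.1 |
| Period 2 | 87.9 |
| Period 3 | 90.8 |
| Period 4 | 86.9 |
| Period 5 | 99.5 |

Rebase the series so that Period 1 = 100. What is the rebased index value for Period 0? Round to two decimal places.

Rebased(Period 0) = 100.0 / 94.1 × 100 = 106.2699

106.27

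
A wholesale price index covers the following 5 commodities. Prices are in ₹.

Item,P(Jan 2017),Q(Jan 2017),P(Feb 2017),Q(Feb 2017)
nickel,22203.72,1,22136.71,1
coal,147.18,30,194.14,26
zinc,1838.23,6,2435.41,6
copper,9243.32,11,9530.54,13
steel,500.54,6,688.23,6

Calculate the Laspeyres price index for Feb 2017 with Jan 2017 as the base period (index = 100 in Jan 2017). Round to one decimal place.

Laspeyres price index uses base-period quantities as weights.
ΣP(Feb 2017)·Q(Jan 2017) = 22136.71×1 + 194.14×30 + 2435.41×6 + 9530.54×11 + 688.23×6 = 22136.71 + 5824.2 + 14612.46 + 104835.94 + 4129.38 = 151538.69
ΣP(Jan 2017)·Q(Jan 2017) = 22203.72×1 + 147.18×30 + 1838.23×6 + 9243.32×11 + 500.54×6 = 22203.72 + 4415.4 + 11029.38 + 101676.52 + 3003.24 = 142328.26
Index = 151538.69 / 142328.26 × 100 = 106.4713

106.5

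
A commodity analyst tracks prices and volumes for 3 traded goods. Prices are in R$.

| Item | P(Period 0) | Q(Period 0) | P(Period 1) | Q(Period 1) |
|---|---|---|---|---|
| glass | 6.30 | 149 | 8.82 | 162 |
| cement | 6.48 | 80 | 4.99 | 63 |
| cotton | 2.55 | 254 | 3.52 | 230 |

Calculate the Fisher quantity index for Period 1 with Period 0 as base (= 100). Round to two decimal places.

Laspeyres component (base-period weights):
ΣP(Period 0)Q(Period 1) = 6.30×162 + 6.48×63 + 2.55×230 = 1020.6 + 408.24 + 586.5 = 2015.34
ΣP(Period 0)Q(Period 0) = 6.30×149 + 6.48×80 + 2.55×254 = 938.7 + 518.4 + 647.7 = 2104.8
L = 2015.34 / 2104.8 × 100 = 95.7497
Paasche component (current-period weights):
ΣP(Period 1)Q(Period 1) = 8.82×162 + 4.99×63 + 3.52×230 = 1428.84 + 314.37 + 809.6 = 2552.81
ΣP(Period 1)Q(Period 0) = 8.82×149 + 4.99×80 + 3.52×254 = 1314.18 + 399.2 + 894.08 = 2607.46
P = 2552.81 / 2607.46 × 100 = 97.9041
Fisher = √(L × P) = √(95.7497 × 97.9041) = 96.8209

96.82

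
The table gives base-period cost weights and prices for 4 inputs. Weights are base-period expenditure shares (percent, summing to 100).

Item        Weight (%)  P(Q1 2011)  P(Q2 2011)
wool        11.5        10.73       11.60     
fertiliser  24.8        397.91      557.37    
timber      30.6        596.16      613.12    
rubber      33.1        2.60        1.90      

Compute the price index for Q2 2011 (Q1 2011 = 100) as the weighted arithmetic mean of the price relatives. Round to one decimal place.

102.8

wool: 11.5 × (11.60/10.73) = 11.5 × 1.081081 = 12.4324
fertiliser: 24.8 × (557.37/397.91) = 24.8 × 1.400744 = 34.7384
timber: 30.6 × (613.12/596.16) = 30.6 × 1.028449 = 31.4705
rubber: 33.1 × (1.90/2.60) = 33.1 × 0.730769 = 24.1885
Index = Σ wᵢ·(p₁ᵢ/p₀ᵢ) = 12.4324 + 34.7384 + 31.4705 + 24.1885 = 102.8299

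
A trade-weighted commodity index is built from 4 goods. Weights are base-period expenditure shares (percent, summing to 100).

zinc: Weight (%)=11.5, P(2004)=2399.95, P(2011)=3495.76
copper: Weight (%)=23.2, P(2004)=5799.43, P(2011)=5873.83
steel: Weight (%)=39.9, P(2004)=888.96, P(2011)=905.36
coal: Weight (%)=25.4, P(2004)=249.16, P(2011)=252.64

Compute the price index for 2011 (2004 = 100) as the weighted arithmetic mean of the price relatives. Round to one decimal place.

zinc: 11.5 × (3495.76/2399.95) = 11.5 × 1.456597 = 16.7509
copper: 23.2 × (5873.83/5799.43) = 23.2 × 1.012829 = 23.4976
steel: 39.9 × (905.36/888.96) = 39.9 × 1.018449 = 40.6361
coal: 25.4 × (252.64/249.16) = 25.4 × 1.013967 = 25.7548
Index = Σ wᵢ·(p₁ᵢ/p₀ᵢ) = 16.7509 + 23.4976 + 40.6361 + 25.7548 = 106.6394

106.6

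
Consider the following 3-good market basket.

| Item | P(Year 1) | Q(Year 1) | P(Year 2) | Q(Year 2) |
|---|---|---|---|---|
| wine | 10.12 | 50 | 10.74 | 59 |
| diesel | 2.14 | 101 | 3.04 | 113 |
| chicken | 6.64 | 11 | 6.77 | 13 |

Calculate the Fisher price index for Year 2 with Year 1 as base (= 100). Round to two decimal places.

115.32

Laspeyres component (base-period weights):
ΣP(Year 2)Q(Year 1) = 10.74×50 + 3.04×101 + 6.77×11 = 537 + 307.04 + 74.47 = 918.51
ΣP(Year 1)Q(Year 1) = 10.12×50 + 2.14×101 + 6.64×11 = 506 + 216.14 + 73.04 = 795.18
L = 918.51 / 795.18 × 100 = 115.5097
Paasche component (current-period weights):
ΣP(Year 2)Q(Year 2) = 10.74×59 + 3.04×113 + 6.77×13 = 633.66 + 343.52 + 88.01 = 1065.19
ΣP(Year 1)Q(Year 2) = 10.12×59 + 2.14×113 + 6.64×13 = 597.08 + 241.82 + 86.32 = 925.22
P = 1065.19 / 925.22 × 100 = 115.1283
Fisher = √(L × P) = √(115.5097 × 115.1283) = 115.3188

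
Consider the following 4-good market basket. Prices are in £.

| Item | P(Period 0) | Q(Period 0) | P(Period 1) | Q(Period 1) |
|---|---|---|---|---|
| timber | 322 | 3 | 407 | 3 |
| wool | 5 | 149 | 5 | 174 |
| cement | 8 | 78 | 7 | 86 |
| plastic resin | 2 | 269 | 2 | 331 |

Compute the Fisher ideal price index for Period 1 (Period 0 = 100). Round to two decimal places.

105.73

Laspeyres component (base-period weights):
ΣP(Period 1)Q(Period 0) = 407×3 + 5×149 + 7×78 + 2×269 = 1221 + 745 + 546 + 538 = 3050
ΣP(Period 0)Q(Period 0) = 322×3 + 5×149 + 8×78 + 2×269 = 966 + 745 + 624 + 538 = 2873
L = 3050 / 2873 × 100 = 106.1608
Paasche component (current-period weights):
ΣP(Period 1)Q(Period 1) = 407×3 + 5×174 + 7×86 + 2×331 = 1221 + 870 + 602 + 662 = 3355
ΣP(Period 0)Q(Period 1) = 322×3 + 5×174 + 8×86 + 2×331 = 966 + 870 + 688 + 662 = 3186
P = 3355 / 3186 × 100 = 105.3045
Fisher = √(L × P) = √(106.1608 × 105.3045) = 105.7318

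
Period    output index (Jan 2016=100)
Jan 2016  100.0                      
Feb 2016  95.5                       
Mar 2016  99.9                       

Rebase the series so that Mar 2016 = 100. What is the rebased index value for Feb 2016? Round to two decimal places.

Rebased(Feb 2016) = 95.5 / 99.9 × 100 = 95.5956

95.60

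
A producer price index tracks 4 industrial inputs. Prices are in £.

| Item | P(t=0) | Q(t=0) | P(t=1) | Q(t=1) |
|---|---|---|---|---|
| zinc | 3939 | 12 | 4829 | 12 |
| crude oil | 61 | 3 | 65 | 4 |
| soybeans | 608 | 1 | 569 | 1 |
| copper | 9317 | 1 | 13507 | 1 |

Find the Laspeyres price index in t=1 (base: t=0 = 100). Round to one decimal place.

125.9

Laspeyres price index uses base-period quantities as weights.
ΣP(t=1)·Q(t=0) = 4829×12 + 65×3 + 569×1 + 13507×1 = 57948 + 195 + 569 + 13507 = 72219
ΣP(t=0)·Q(t=0) = 3939×12 + 61×3 + 608×1 + 9317×1 = 47268 + 183 + 608 + 9317 = 57376
Index = 72219 / 57376 × 100 = 125.8697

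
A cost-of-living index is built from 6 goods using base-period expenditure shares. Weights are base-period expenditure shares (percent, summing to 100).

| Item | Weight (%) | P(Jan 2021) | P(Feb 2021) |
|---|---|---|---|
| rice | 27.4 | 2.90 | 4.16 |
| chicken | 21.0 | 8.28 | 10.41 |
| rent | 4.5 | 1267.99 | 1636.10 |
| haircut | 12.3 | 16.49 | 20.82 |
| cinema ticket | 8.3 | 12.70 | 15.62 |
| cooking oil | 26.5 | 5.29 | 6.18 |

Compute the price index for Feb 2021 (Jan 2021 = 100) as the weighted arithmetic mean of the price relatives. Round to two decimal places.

128.21

rice: 27.4 × (4.16/2.90) = 27.4 × 1.434483 = 39.3048
chicken: 21.0 × (10.41/8.28) = 21.0 × 1.257246 = 26.4022
rent: 4.5 × (1636.10/1267.99) = 4.5 × 1.290310 = 5.8064
haircut: 12.3 × (20.82/16.49) = 12.3 × 1.262583 = 15.5298
cinema ticket: 8.3 × (15.62/12.70) = 8.3 × 1.229921 = 10.2083
cooking oil: 26.5 × (6.18/5.29) = 26.5 × 1.168242 = 30.9584
Index = Σ wᵢ·(p₁ᵢ/p₀ᵢ) = 39.3048 + 26.4022 + 5.8064 + 15.5298 + 10.2083 + 30.9584 = 128.2099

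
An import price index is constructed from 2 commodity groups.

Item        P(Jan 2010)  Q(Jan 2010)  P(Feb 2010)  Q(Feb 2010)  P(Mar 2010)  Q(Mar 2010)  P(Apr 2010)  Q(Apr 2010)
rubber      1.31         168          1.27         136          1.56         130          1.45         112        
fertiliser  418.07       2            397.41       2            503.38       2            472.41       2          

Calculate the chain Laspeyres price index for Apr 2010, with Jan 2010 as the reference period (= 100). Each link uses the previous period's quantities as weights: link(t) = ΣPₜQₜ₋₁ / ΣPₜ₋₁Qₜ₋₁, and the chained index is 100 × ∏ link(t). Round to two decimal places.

112.67

Link Jan 2010→Feb 2010:
ΣP(Feb 2010)Q(Jan 2010) = 1.27×168 + 397.41×2 = 213.36 + 794.82 = 1008.18
ΣP(Jan 2010)Q(Jan 2010) = 1.31×168 + 418.07×2 = 220.08 + 836.14 = 1056.22
link = 1008.18/1056.22 = 0.954517
Link Feb 2010→Mar 2010:
ΣP(Mar 2010)Q(Feb 2010) = 1.56×136 + 503.38×2 = 212.16 + 1006.76 = 1218.92
ΣP(Feb 2010)Q(Feb 2010) = 1.27×136 + 397.41×2 = 172.72 + 794.82 = 967.54
link = 1218.92/967.54 = 1.259814
Link Mar 2010→Apr 2010:
ΣP(Apr 2010)Q(Mar 2010) = 1.45×130 + 472.41×2 = 188.5 + 944.82 = 1133.32
ΣP(Mar 2010)Q(Mar 2010) = 1.56×130 + 503.38×2 = 202.8 + 1006.76 = 1209.56
link = 1133.32/1209.56 = 0.936969
Chained index = 100 × 0.954517 × 1.259814 × 0.936969 = 112.6718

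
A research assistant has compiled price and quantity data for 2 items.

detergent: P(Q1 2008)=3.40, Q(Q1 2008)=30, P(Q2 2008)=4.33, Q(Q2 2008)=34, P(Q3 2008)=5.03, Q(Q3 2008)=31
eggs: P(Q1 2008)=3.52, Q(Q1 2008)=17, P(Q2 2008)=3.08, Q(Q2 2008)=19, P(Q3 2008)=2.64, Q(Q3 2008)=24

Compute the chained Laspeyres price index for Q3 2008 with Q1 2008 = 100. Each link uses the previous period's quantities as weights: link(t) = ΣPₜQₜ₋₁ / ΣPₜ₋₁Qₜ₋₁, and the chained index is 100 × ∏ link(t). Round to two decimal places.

121.07

Link Q1 2008→Q2 2008:
ΣP(Q2 2008)Q(Q1 2008) = 4.33×30 + 3.08×17 = 129.9 + 52.36 = 182.26
ΣP(Q1 2008)Q(Q1 2008) = 3.40×30 + 3.52×17 = 102 + 59.84 = 161.84
link = 182.26/161.84 = 1.126174
Link Q2 2008→Q3 2008:
ΣP(Q3 2008)Q(Q2 2008) = 5.03×34 + 2.64×19 = 171.02 + 50.16 = 221.18
ΣP(Q2 2008)Q(Q2 2008) = 4.33×34 + 3.08×19 = 147.22 + 58.52 = 205.74
link = 221.18/205.74 = 1.075046
Chained index = 100 × 1.126174 × 1.075046 = 121.0689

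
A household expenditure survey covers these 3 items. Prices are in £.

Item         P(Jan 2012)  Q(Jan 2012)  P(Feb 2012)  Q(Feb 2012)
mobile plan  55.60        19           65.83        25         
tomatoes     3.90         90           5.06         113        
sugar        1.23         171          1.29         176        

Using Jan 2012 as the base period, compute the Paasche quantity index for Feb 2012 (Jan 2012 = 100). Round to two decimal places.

126.87

Paasche quantity index uses current-period prices as weights.
ΣP(Feb 2012)·Q(Feb 2012) = 65.83×25 + 5.06×113 + 1.29×176 = 1645.75 + 571.78 + 227.04 = 2444.57
ΣP(Feb 2012)·Q(Jan 2012) = 65.83×19 + 5.06×90 + 1.29×171 = 1250.77 + 455.4 + 220.59 = 1926.76
Index = 2444.57 / 1926.76 × 100 = 126.8746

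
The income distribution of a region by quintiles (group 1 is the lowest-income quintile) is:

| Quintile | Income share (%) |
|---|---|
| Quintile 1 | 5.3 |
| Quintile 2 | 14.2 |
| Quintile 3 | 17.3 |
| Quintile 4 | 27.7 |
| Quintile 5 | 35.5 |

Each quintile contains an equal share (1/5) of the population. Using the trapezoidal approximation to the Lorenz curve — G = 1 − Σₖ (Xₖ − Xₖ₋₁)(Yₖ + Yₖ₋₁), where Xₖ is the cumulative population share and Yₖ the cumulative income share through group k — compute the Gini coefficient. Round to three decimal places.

0.296

Cumulative income shares Yₖ: 0.0530, 0.1950, 0.3680, 0.6450, 1.0000
Σ (Xₖ−Xₖ₋₁)(Yₖ+Yₖ₋₁) = (1/5)(0.0530+0.0000) + (1/5)(0.1950+0.0530) + (1/5)(0.3680+0.1950) + (1/5)(0.6450+0.3680) + (1/5)(1.0000+0.6450)
  = 0.0106 + 0.0496 + 0.1126 + 0.2026 + 0.3290 = 0.7044
G = 1 − 0.7044 = 0.2956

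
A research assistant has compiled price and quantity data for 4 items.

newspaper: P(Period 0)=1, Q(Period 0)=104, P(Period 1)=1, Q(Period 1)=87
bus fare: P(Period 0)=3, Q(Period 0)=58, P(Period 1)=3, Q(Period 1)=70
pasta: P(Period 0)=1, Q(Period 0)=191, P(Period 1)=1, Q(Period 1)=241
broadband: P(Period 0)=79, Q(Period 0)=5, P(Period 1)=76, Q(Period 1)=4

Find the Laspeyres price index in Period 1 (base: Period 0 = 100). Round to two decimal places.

98.26

Laspeyres price index uses base-period quantities as weights.
ΣP(Period 1)·Q(Period 0) = 1×104 + 3×58 + 1×191 + 76×5 = 104 + 174 + 191 + 380 = 849
ΣP(Period 0)·Q(Period 0) = 1×104 + 3×58 + 1×191 + 79×5 = 104 + 174 + 191 + 395 = 864
Index = 849 / 864 × 100 = 98.2639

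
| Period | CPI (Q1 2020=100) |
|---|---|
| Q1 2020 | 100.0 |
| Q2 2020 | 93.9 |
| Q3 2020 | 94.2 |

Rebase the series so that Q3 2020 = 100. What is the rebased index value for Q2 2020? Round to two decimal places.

Rebased(Q2 2020) = 93.9 / 94.2 × 100 = 99.6815

99.68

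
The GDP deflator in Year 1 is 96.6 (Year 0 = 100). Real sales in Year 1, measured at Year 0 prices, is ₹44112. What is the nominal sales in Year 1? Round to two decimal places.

Nominal = Real × (Index/100) = 44112 × (96.6/100)
        = 44112 × 0.966 = 42612.1920

42612.19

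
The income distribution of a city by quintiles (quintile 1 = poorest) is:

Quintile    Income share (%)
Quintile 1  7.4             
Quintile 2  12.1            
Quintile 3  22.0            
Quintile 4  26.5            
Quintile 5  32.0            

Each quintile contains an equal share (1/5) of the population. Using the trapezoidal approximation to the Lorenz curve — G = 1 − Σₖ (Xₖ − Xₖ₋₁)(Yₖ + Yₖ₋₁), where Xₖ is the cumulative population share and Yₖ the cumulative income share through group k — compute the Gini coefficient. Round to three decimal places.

Cumulative income shares Yₖ: 0.0740, 0.1950, 0.4150, 0.6800, 1.0000
Σ (Xₖ−Xₖ₋₁)(Yₖ+Yₖ₋₁) = (1/5)(0.0740+0.0000) + (1/5)(0.1950+0.0740) + (1/5)(0.4150+0.1950) + (1/5)(0.6800+0.4150) + (1/5)(1.0000+0.6800)
  = 0.0148 + 0.0538 + 0.1220 + 0.2190 + 0.3360 = 0.7456
G = 1 − 0.7456 = 0.2544

0.254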